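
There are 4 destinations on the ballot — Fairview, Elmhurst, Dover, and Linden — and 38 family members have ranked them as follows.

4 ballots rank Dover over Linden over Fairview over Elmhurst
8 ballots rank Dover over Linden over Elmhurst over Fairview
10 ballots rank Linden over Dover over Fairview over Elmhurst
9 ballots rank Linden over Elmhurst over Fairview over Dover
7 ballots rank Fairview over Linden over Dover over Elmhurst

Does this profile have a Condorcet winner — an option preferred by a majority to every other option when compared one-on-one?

Head-to-head results (38 voters total):
Fairview vs Elmhurst: Fairview wins 21–17.
Fairview vs Dover: Dover wins 22–16.
Fairview vs Linden: Linden wins 31–7.
Elmhurst vs Dover: Dover wins 29–9.
Elmhurst vs Linden: Linden wins 38–0.
Dover vs Linden: Linden wins 26–12.
Linden beats each rival — Fairview (31–7), Elmhurst (38–0), Dover (26–12) — so Linden is the Condorcet winner.

Yes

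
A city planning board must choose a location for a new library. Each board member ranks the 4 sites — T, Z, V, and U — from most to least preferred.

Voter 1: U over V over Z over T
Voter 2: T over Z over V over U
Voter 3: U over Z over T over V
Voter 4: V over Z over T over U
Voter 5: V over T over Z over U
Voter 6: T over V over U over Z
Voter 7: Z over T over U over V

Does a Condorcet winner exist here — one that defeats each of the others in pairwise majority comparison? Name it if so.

Head-to-head results (7 voters total):
T vs Z: Z wins 4–3.
T vs V: T wins 4–3.
T vs U: T wins 5–2.
Z vs V: V wins 4–3.
Z vs U: Z wins 4–3.
V vs U: V wins 4–3.
No candidate beats all others: T beats V beats Z beats T, a majority cycle.

None — there is no Condorcet winner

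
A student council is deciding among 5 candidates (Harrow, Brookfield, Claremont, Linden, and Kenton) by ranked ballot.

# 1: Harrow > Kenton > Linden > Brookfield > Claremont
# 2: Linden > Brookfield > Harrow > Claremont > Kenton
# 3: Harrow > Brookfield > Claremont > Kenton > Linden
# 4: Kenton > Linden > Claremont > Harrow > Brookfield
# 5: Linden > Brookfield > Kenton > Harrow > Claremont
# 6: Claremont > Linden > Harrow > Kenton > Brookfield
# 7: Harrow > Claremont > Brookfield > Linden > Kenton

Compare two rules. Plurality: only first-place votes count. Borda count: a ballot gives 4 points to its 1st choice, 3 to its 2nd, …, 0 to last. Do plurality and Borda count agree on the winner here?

Plurality first-place counts: Harrow 3, Brookfield 0, Claremont 1, Linden 2, Kenton 1 → Harrow.
Borda totals: Harrow 18, Brookfield 12, Claremont 12, Linden 17, Kenton 11 → Harrow.
The two rules agree on Harrow.

Yes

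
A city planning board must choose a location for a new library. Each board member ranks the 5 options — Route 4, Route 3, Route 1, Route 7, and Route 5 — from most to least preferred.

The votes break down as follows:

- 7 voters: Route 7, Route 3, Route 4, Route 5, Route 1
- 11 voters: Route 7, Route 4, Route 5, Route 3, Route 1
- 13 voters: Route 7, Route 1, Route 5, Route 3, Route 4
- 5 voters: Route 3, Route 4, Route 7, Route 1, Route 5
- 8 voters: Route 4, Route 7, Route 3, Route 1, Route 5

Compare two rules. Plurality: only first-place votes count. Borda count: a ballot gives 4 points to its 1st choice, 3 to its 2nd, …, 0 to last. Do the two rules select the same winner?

Yes

Plurality first-place counts: Route 4 8, Route 3 5, Route 1 0, Route 7 31, Route 5 0 → Route 7.
Borda totals: Route 4 94, Route 3 81, Route 1 52, Route 7 158, Route 5 55 → Route 7.
The two rules agree on Route 7.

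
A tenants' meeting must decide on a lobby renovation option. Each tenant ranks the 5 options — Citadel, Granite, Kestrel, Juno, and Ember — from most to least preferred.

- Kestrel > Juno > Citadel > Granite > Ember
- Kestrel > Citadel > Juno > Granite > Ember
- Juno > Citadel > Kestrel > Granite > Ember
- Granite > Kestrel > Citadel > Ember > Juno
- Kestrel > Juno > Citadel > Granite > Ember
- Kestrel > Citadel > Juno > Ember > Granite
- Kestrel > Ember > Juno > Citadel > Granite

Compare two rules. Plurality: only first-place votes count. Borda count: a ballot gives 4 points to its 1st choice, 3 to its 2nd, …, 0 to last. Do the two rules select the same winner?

Plurality first-place counts: Citadel 0, Granite 1, Kestrel 5, Juno 1, Ember 0 → Kestrel.
Borda totals: Citadel 16, Granite 8, Kestrel 25, Juno 16, Ember 5 → Kestrel.
The two rules agree on Kestrel.

Yes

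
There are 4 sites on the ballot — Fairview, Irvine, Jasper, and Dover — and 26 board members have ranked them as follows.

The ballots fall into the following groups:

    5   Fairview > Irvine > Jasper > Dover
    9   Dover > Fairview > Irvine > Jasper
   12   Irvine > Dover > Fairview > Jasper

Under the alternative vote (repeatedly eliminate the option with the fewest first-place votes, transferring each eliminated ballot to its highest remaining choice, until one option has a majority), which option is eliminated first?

Round 1: Irvine 12, Dover 9, Fairview 5, Jasper 0. Jasper has the fewest and is eliminated.
Round 2: Irvine 12, Dover 9, Fairview 5. Fairview has the fewest and is eliminated.
Round 3: Irvine 17, Dover 9. Irvine has a majority.

Jasper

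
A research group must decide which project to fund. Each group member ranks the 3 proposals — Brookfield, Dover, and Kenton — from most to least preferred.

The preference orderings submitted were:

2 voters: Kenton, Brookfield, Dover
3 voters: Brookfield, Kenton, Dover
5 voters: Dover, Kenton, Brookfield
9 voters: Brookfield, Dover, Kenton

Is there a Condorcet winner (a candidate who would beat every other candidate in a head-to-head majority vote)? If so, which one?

Brookfield

Head-to-head results (19 voters total):
Brookfield vs Dover: Brookfield wins 14–5.
Brookfield vs Kenton: Brookfield wins 12–7.
Dover vs Kenton: Dover wins 14–5.
Brookfield beats each rival — Dover (14–5), Kenton (12–7) — so Brookfield is the Condorcet winner.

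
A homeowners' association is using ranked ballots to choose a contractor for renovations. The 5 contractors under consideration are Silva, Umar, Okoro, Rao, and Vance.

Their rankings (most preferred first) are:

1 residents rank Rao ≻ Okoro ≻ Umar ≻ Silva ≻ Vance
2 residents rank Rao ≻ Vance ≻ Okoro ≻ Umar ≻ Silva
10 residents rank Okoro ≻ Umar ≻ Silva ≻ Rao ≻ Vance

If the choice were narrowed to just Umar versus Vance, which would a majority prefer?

Umar

Ballots ranking Umar above Vance: 1+10 = 11.
Ballots ranking Vance above Umar: 2.
Umar wins the head-to-head, 11–2.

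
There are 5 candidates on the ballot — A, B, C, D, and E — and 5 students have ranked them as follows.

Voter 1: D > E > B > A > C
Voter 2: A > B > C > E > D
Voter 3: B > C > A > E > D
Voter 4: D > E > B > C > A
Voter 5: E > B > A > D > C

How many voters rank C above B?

Ballots ranking C above B: 0.
Ballots ranking B above C: 5.
So 0 of 5 voters prefer C to B.

0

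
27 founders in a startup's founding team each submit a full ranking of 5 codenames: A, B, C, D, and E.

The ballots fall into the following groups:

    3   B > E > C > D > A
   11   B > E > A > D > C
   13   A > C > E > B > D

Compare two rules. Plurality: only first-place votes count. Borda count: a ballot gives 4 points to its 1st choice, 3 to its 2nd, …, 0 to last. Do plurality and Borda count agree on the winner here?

Plurality first-place counts: A 13, B 14, C 0, D 0, E 0 → B.
Borda totals: A 74, B 69, C 45, D 14, E 68 → A.
The two rules disagree: plurality picks B, Borda picks A.

No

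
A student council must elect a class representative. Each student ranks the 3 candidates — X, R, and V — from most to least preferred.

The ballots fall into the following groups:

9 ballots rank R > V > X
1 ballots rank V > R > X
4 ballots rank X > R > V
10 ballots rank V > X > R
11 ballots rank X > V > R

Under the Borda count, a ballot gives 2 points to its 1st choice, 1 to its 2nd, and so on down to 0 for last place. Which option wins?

Borda scores:
  X: 9·0 + 0 + 4·2 + 10·1 + 11·2 = 40
  R: 9·2 + 1 + 4·1 + 10·0 + 11·0 = 23
  V: 9·1 + 2 + 4·0 + 10·2 + 11·1 = 42
V has the highest total.

V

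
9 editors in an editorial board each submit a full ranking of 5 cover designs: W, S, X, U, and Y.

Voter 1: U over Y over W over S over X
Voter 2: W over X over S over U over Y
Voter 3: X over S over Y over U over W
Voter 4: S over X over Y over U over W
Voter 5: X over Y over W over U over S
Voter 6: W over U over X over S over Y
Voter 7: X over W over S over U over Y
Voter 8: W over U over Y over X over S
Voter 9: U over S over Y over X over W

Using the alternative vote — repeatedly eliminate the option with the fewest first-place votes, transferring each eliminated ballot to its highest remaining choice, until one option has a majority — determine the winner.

X

Round 1: W 3, X 3, U 2, S 1, Y 0. Y has the fewest and is eliminated.
Round 2: W 3, X 3, U 2, S 1. S has the fewest and is eliminated.
Round 3: X 4, W 3, U 2. U has the fewest and is eliminated.
Round 4: X 5, W 4. X has a majority.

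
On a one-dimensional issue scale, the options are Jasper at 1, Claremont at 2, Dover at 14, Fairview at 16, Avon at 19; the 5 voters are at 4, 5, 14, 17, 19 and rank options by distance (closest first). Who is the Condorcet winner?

Dover

With single-peaked preferences on a line, the Condorcet winner is the candidate closest to the median voter.
The median voter (position 14) is closest to Dover at 14.
Check: Dover vs Avon — voters closer to Dover: 3 of 5.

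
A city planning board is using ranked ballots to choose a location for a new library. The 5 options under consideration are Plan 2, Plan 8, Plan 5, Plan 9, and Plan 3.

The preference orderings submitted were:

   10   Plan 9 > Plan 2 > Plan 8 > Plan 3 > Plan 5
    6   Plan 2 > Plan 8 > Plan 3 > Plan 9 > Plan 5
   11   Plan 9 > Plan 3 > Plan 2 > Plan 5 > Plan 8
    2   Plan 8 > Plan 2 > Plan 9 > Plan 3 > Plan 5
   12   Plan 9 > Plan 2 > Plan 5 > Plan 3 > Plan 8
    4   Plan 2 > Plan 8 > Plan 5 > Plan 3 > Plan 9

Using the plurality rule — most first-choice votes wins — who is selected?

Plan 9

First-place vote totals:
  Plan 2: 10
  Plan 8: 2
  Plan 5: 0
  Plan 9: 33
  Plan 3: 0
Plan 9 has the most first-place votes.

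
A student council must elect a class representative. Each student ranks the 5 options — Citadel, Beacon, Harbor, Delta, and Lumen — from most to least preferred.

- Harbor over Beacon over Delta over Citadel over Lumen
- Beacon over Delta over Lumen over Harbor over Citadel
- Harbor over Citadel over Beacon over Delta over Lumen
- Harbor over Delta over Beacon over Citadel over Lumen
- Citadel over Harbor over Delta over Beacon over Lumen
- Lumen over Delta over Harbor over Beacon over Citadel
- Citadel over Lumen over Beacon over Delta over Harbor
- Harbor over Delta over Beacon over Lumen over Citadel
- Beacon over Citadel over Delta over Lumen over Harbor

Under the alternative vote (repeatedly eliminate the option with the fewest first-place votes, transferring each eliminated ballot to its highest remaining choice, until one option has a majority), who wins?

Harbor

Round 1: Harbor 4, Citadel 2, Beacon 2, Lumen 1, Delta 0. Delta has the fewest and is eliminated.
Round 2: Harbor 4, Citadel 2, Beacon 2, Lumen 1. Lumen has the fewest and is eliminated.
Round 3: Harbor 5, Citadel 2, Beacon 2. Harbor has a majority.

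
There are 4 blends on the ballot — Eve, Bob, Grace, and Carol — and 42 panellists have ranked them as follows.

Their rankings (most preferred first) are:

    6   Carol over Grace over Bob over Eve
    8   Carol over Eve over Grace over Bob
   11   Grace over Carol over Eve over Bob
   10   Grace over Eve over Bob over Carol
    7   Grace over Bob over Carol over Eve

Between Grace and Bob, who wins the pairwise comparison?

Ballots ranking Grace above Bob: 6+8+11+10+7 = 42.
Ballots ranking Bob above Grace: 0.
Grace wins the head-to-head, 42–0.

Grace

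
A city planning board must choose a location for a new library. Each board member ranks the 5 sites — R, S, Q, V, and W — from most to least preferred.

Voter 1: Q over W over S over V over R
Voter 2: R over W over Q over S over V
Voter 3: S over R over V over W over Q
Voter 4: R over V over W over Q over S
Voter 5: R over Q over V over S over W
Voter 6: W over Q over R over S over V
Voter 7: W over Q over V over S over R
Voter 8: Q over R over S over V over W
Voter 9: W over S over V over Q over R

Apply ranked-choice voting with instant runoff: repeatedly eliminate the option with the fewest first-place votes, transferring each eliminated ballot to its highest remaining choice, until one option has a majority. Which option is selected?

R

Round 1: R 3, W 3, Q 2, S 1, V 0. V has the fewest and is eliminated.
Round 2: R 3, W 3, Q 2, S 1. S has the fewest and is eliminated.
Round 3: R 4, W 3, Q 2. Q has the fewest and is eliminated.
Round 4: R 5, W 4. R has a majority.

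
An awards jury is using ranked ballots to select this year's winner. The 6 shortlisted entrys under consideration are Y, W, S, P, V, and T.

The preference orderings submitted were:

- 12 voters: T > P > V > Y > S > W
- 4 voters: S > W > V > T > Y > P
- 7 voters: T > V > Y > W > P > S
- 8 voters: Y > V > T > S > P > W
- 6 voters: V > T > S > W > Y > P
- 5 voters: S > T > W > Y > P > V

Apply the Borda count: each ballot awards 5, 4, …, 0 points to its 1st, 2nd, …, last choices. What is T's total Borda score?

171

Borda scores:
  Y: 12·2 + 4·1 + 7·3 + 8·5 + 6·1 + 5·2 = 105
  W: 12·0 + 4·4 + 7·2 + 8·0 + 6·2 + 5·3 = 57
  S: 12·1 + 4·5 + 7·0 + 8·2 + 6·3 + 5·5 = 91
  P: 12·4 + 4·0 + 7·1 + 8·1 + 6·0 + 5·1 = 68
  V: 12·3 + 4·3 + 7·4 + 8·4 + 6·5 + 5·0 = 138
  T: 12·5 + 4·2 + 7·5 + 8·3 + 6·4 + 5·4 = 171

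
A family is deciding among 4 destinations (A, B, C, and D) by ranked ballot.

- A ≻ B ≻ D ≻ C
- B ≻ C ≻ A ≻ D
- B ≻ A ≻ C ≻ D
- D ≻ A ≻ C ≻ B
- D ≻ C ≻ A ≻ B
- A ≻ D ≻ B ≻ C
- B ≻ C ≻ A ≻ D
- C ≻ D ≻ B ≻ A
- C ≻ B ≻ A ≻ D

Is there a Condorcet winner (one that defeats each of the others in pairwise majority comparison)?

Yes

Head-to-head results (9 voters total):
A vs B: B wins 5–4.
A vs C: C wins 5–4.
A vs D: A wins 6–3.
B vs C: B wins 5–4.
B vs D: B wins 5–4.
C vs D: C wins 5–4.
B beats each rival — A (5–4), C (5–4), D (5–4) — so B is the Condorcet winner.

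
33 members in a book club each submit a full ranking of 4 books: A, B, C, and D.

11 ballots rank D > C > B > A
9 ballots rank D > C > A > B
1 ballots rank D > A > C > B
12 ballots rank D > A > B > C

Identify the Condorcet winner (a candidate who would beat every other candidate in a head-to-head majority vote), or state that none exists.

Head-to-head results (33 voters total):
A vs B: A wins 22–11.
A vs C: C wins 20–13.
A vs D: D wins 33–0.
B vs C: C wins 21–12.
B vs D: D wins 33–0.
C vs D: D wins 33–0.
D beats each rival — A (33–0), B (33–0), C (33–0) — so D is the Condorcet winner.

D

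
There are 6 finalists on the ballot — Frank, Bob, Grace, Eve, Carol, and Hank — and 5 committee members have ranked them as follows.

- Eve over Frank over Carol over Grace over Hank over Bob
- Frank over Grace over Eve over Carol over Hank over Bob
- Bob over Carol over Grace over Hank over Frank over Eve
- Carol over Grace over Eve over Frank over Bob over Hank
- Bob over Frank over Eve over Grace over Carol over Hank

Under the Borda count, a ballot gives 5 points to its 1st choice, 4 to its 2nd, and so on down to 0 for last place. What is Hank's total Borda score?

Borda scores:
  Frank: 4 + 5 + 1 + 2 + 4 = 16
  Bob: 0 + 0 + 5 + 1 + 5 = 11
  Grace: 2 + 4 + 3 + 4 + 2 = 15
  Eve: 5 + 3 + 0 + 3 + 3 = 14
  Carol: 3 + 2 + 4 + 5 + 1 = 15
  Hank: 1 + 1 + 2 + 0 + 0 = 4

4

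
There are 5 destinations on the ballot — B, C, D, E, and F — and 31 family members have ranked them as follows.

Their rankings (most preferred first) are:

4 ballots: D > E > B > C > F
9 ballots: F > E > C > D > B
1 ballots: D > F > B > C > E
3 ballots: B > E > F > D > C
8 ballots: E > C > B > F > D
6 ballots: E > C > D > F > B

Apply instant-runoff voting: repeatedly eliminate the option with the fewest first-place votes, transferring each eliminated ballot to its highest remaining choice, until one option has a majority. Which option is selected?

Round 1: E 14, F 9, D 5, B 3, C 0. C has the fewest and is eliminated.
Round 2: E 14, F 9, D 5, B 3. B has the fewest and is eliminated.
Round 3: E 17, F 9, D 5. E has a majority.

E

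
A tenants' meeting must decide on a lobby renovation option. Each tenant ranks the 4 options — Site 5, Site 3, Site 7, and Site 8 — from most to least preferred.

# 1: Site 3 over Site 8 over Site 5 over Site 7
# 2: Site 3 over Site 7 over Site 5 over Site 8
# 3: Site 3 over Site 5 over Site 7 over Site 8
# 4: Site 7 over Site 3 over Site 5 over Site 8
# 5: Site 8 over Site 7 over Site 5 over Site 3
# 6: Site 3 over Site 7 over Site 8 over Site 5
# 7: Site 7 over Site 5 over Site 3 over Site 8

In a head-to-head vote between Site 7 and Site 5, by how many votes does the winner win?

3

Ballots ranking Site 7 above Site 5: 5.
Ballots ranking Site 5 above Site 7: 2.
Site 7 wins 5–2, a margin of 3.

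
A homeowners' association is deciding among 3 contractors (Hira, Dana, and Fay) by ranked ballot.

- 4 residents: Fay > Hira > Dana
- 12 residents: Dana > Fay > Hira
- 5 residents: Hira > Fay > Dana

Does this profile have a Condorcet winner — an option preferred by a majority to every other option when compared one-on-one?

Yes

Head-to-head results (21 voters total):
Hira vs Dana: Dana wins 12–9.
Hira vs Fay: Fay wins 16–5.
Dana vs Fay: Dana wins 12–9.
Dana beats each rival — Hira (12–9), Fay (12–9) — so Dana is the Condorcet winner.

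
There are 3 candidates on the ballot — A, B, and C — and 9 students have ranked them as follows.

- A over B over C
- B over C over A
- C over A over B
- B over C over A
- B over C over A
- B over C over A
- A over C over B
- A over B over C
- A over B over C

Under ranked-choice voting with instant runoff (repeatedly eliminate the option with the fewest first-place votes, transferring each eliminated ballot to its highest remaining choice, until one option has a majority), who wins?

Round 1: A 4, B 4, C 1. C has the fewest and is eliminated.
Round 2: A 5, B 4. A has a majority.

A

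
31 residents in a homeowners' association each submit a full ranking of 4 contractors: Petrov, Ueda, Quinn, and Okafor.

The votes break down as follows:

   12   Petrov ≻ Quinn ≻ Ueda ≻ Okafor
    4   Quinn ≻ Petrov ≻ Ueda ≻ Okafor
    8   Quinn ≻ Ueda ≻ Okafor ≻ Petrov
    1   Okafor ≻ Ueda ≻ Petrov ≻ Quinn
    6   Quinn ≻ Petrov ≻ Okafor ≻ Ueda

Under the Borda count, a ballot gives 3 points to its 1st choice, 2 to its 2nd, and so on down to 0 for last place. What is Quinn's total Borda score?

Borda scores:
  Petrov: 12·3 + 4·2 + 8·0 + 1 + 6·2 = 57
  Ueda: 12·1 + 4·1 + 8·2 + 2 + 6·0 = 34
  Quinn: 12·2 + 4·3 + 8·3 + 0 + 6·3 = 78
  Okafor: 12·0 + 4·0 + 8·1 + 3 + 6·1 = 17

78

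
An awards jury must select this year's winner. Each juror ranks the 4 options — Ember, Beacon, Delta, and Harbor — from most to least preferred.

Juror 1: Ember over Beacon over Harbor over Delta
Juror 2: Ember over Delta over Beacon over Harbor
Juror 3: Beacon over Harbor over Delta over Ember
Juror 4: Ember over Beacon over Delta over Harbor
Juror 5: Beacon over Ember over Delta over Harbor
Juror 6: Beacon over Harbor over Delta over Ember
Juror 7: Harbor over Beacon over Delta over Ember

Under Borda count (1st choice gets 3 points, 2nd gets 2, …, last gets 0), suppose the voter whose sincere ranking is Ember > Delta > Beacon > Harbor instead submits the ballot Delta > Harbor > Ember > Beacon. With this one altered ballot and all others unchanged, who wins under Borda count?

Beacon

Borda totals with the altered ballot: Ember 9, Beacon 15, Delta 8, Harbor 10.
The winner is unchanged: still Beacon.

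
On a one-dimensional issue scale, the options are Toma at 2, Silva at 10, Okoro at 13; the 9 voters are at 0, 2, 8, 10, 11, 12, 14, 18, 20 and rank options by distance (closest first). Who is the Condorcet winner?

Silva

With single-peaked preferences on a line, the Condorcet winner is the candidate closest to the median voter.
The median voter (position 11) is closest to Silva at 10.
Check: Silva vs Okoro — voters closer to Silva: 5 of 9.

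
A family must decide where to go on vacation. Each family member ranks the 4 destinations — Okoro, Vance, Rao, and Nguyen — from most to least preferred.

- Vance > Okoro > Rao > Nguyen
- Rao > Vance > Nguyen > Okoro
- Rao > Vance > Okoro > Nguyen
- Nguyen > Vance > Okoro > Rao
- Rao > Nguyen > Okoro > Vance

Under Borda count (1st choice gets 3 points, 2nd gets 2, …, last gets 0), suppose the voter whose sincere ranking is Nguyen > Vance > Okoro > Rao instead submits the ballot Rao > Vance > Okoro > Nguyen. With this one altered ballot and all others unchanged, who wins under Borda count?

Borda totals with the altered ballot: Okoro 5, Vance 9, Rao 13, Nguyen 3.
The winner is unchanged: still Rao.

Rao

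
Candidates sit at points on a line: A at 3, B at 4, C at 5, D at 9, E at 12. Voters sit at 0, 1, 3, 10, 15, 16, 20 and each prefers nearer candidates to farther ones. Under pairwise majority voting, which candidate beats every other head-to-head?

D

With single-peaked preferences on a line, the Condorcet winner is the candidate closest to the median voter.
The median voter (position 10) is closest to D at 9.
Check: D vs A — voters closer to D: 4 of 7.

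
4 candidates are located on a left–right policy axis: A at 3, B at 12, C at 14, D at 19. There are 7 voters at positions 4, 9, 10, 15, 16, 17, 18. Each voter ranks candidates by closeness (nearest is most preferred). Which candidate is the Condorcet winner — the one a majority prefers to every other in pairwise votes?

With single-peaked preferences on a line, the Condorcet winner is the candidate closest to the median voter.
The median voter (position 15) is closest to C at 14.
Check: C vs D — voters closer to C: 5 of 7.

C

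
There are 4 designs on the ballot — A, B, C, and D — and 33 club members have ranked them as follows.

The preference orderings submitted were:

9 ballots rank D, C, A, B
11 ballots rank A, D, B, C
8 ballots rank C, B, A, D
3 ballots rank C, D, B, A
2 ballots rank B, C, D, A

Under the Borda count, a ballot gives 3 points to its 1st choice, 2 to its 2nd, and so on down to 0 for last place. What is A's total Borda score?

50

Borda scores:
  A: 9·1 + 11·3 + 8·1 + 3·0 + 2·0 = 50
  B: 9·0 + 11·1 + 8·2 + 3·1 + 2·3 = 36
  C: 9·2 + 11·0 + 8·3 + 3·3 + 2·2 = 55
  D: 9·3 + 11·2 + 8·0 + 3·2 + 2·1 = 57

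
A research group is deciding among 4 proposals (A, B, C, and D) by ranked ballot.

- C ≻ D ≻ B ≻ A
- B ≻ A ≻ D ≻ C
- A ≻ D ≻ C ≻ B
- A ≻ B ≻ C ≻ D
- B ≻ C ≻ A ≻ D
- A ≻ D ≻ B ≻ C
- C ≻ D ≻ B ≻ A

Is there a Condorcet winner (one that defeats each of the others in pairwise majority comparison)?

No

Head-to-head results (7 voters total):
A vs B: B wins 4–3.
A vs C: A wins 4–3.
A vs D: A wins 5–2.
B vs C: B wins 4–3.
B vs D: D wins 4–3.
C vs D: C wins 4–3.
No candidate beats all others: A beats D beats B beats A, a majority cycle.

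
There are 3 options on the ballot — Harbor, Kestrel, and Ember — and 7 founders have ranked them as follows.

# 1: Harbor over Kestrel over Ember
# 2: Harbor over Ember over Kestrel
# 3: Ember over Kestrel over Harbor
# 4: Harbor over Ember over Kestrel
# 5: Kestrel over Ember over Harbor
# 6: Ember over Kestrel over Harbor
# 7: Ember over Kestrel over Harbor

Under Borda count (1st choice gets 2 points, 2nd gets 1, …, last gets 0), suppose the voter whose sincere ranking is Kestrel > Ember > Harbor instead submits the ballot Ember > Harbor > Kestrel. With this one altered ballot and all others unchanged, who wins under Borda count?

Borda totals with the altered ballot: Harbor 7, Kestrel 4, Ember 10.
The winner is unchanged: still Ember.

Ember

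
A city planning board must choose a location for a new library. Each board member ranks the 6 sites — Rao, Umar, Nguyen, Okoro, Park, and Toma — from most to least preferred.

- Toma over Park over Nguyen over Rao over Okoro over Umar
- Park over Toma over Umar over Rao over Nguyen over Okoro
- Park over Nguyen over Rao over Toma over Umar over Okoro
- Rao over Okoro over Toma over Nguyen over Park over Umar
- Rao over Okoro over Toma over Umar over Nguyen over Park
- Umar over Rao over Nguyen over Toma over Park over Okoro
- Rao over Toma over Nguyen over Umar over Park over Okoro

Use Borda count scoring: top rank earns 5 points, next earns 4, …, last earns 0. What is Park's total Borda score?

Borda scores:
  Rao: 2 + 2 + 3 + 5 + 5 + 4 + 5 = 26
  Umar: 0 + 3 + 1 + 0 + 2 + 5 + 2 = 13
  Nguyen: 3 + 1 + 4 + 2 + 1 + 3 + 3 = 17
  Okoro: 1 + 0 + 0 + 4 + 4 + 0 + 0 = 9
  Park: 4 + 5 + 5 + 1 + 0 + 1 + 1 = 17
  Toma: 5 + 4 + 2 + 3 + 3 + 2 + 4 = 23

17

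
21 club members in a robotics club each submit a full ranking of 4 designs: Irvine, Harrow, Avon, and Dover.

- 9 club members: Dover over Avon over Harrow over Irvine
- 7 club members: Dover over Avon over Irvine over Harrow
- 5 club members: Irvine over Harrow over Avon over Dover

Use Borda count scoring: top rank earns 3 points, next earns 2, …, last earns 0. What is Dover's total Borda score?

Borda scores:
  Irvine: 9·0 + 7·1 + 5·3 = 22
  Harrow: 9·1 + 7·0 + 5·2 = 19
  Avon: 9·2 + 7·2 + 5·1 = 37
  Dover: 9·3 + 7·3 + 5·0 = 48

48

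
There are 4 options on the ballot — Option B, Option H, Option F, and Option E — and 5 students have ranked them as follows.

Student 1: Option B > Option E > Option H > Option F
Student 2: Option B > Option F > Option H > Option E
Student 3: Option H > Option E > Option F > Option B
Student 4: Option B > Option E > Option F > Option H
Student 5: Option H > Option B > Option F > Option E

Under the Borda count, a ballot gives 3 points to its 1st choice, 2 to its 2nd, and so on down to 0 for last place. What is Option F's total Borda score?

5

Borda scores:
  Option B: 3 + 3 + 0 + 3 + 2 = 11
  Option H: 1 + 1 + 3 + 0 + 3 = 8
  Option F: 0 + 2 + 1 + 1 + 1 = 5
  Option E: 2 + 0 + 2 + 2 + 0 = 6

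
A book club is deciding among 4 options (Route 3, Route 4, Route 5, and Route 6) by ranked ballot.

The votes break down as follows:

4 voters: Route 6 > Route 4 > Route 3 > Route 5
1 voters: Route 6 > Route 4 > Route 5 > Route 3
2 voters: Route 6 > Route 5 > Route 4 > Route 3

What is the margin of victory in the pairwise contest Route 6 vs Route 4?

7

Ballots ranking Route 6 above Route 4: 4+1+2 = 7.
Ballots ranking Route 4 above Route 6: 0.
Route 6 wins 7–0, a margin of 7.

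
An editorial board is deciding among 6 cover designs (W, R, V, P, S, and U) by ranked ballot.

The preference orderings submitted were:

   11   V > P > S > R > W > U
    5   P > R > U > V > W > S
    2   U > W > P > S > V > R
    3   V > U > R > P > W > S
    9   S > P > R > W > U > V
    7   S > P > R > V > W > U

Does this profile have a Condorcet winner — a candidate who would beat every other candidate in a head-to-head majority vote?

Yes

Head-to-head results (37 voters total):
W vs R: R wins 35–2.
W vs V: V wins 26–11.
W vs P: P wins 35–2.
W vs S: S wins 27–10.
W vs U: W wins 27–10.
R vs V: R wins 21–16.
R vs P: P wins 34–3.
R vs S: S wins 29–8.
R vs U: R wins 32–5.
V vs P: P wins 23–14.
V vs S: V wins 19–18.
V vs U: V wins 21–16.
P vs S: P wins 21–16.
P vs U: P wins 32–5.
S vs U: S wins 27–10.
P beats each rival — W (35–2), R (34–3), V (23–14), S (21–16), U (32–5) — so P is the Condorcet winner.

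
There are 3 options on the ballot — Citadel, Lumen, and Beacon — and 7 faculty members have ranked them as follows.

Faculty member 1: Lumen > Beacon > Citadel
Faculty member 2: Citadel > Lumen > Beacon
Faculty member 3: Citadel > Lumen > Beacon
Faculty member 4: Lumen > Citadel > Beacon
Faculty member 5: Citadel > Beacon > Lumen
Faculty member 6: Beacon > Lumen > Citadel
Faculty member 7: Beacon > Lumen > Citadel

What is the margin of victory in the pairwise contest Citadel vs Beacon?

Ballots ranking Citadel above Beacon: 4.
Ballots ranking Beacon above Citadel: 3.
Citadel wins 4–3, a margin of 1.

1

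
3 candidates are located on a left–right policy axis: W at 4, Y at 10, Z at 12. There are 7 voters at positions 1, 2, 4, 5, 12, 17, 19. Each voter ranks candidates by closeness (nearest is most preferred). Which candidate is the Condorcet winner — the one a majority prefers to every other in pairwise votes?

W

With single-peaked preferences on a line, the Condorcet winner is the candidate closest to the median voter.
The median voter (position 5) is closest to W at 4.
Check: W vs Y — voters closer to W: 4 of 7.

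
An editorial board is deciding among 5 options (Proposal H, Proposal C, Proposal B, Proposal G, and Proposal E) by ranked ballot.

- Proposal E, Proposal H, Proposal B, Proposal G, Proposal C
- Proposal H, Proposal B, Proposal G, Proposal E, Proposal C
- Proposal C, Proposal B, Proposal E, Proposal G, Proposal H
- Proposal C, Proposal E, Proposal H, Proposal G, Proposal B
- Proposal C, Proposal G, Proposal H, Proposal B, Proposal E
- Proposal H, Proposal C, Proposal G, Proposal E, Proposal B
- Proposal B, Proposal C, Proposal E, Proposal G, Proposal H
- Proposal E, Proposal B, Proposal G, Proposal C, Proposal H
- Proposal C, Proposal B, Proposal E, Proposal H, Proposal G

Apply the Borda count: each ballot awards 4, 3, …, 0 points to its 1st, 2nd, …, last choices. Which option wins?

Borda scores:
  Proposal H: 3 + 4 + 0 + 2 + 2 + 4 + 0 + 0 + 1 = 16
  Proposal C: 0 + 0 + 4 + 4 + 4 + 3 + 3 + 1 + 4 = 23
  Proposal B: 2 + 3 + 3 + 0 + 1 + 0 + 4 + 3 + 3 = 19
  Proposal G: 1 + 2 + 1 + 1 + 3 + 2 + 1 + 2 + 0 = 13
  Proposal E: 4 + 1 + 2 + 3 + 0 + 1 + 2 + 4 + 2 = 19
Proposal C has the highest total.

Proposal C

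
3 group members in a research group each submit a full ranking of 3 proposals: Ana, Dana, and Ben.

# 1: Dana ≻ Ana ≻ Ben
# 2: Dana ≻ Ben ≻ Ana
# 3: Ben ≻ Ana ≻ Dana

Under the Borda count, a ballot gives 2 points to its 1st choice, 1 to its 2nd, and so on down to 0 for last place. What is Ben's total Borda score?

Borda scores:
  Ana: 1 + 0 + 1 = 2
  Dana: 2 + 2 + 0 = 4
  Ben: 0 + 1 + 2 = 3

3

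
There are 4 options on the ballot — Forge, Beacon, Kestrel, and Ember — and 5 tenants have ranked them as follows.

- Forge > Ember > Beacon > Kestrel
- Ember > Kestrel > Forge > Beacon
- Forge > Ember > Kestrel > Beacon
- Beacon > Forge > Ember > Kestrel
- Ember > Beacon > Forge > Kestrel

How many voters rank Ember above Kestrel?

Ballots ranking Ember above Kestrel: 5.
Ballots ranking Kestrel above Ember: 0.
So 5 of 5 voters prefer Ember to Kestrel.

5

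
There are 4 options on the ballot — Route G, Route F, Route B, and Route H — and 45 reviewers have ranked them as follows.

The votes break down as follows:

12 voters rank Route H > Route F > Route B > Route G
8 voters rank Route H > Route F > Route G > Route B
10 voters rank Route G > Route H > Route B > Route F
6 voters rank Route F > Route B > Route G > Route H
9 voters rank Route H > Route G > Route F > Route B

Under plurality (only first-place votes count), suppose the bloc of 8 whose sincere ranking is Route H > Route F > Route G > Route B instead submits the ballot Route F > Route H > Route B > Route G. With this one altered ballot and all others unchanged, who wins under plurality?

First-place totals with the altered ballot: Route G 10, Route F 14, Route B 0, Route H 21.
The winner is unchanged: still Route H.

Route H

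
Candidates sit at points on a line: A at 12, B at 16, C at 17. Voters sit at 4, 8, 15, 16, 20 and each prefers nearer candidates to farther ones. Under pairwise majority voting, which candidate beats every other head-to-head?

B

With single-peaked preferences on a line, the Condorcet winner is the candidate closest to the median voter.
The median voter (position 15) is closest to B at 16.
Check: B vs C — voters closer to B: 4 of 5.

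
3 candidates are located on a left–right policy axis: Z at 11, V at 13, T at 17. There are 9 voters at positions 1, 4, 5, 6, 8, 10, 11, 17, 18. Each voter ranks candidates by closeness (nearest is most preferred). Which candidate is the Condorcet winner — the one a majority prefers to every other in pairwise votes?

With single-peaked preferences on a line, the Condorcet winner is the candidate closest to the median voter.
The median voter (position 8) is closest to Z at 11.
Check: Z vs V — voters closer to Z: 7 of 9.

Z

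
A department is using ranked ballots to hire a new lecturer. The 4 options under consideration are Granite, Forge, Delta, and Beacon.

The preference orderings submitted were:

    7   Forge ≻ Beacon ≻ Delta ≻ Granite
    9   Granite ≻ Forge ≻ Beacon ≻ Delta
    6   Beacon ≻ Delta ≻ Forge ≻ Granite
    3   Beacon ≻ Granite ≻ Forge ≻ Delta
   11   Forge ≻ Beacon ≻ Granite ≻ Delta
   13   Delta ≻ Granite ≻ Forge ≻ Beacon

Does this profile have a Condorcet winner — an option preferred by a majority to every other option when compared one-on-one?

No

Head-to-head results (49 voters total):
Granite vs Forge: Granite wins 25–24.
Granite vs Delta: Delta wins 26–23.
Granite vs Beacon: Beacon wins 27–22.
Forge vs Delta: Forge wins 30–19.
Forge vs Beacon: Forge wins 40–9.
Delta vs Beacon: Beacon wins 36–13.
No candidate beats all others: Granite beats Forge beats Delta beats Granite, a majority cycle.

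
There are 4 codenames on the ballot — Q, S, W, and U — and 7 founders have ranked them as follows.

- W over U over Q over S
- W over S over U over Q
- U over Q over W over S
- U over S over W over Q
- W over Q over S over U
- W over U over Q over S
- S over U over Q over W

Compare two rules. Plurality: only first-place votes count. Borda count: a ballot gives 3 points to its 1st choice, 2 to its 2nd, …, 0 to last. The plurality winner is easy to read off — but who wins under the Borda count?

W

Plurality first-place counts: Q 0, S 1, W 4, U 2 → W.
Borda totals: Q 7, S 8, W 14, U 13 → W.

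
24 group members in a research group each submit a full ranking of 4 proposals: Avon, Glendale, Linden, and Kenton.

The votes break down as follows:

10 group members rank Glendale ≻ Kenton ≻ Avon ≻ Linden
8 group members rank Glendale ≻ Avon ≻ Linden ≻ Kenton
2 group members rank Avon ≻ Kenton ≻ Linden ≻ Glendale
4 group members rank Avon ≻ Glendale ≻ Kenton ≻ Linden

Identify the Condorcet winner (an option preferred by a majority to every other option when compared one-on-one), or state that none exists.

Head-to-head results (24 voters total):
Avon vs Glendale: Glendale wins 18–6.
Avon vs Linden: Avon wins 24–0.
Avon vs Kenton: Avon wins 14–10.
Glendale vs Linden: Glendale wins 22–2.
Glendale vs Kenton: Glendale wins 22–2.
Linden vs Kenton: Kenton wins 16–8.
Glendale beats each rival — Avon (18–6), Linden (22–2), Kenton (22–2) — so Glendale is the Condorcet winner.

Glendale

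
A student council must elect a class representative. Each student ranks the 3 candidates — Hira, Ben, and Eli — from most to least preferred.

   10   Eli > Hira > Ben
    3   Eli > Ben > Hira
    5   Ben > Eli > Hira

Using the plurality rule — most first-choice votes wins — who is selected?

Eli

First-place vote totals:
  Hira: 0
  Ben: 5
  Eli: 13
Eli has the most first-place votes.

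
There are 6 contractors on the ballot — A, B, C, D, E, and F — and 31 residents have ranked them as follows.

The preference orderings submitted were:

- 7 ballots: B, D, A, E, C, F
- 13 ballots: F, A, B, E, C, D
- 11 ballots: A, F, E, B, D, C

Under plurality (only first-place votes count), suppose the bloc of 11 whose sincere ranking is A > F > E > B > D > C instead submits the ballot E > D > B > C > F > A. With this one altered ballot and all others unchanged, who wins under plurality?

F

First-place totals with the altered ballot: A 0, B 7, C 0, D 0, E 11, F 13.
The winner is unchanged: still F.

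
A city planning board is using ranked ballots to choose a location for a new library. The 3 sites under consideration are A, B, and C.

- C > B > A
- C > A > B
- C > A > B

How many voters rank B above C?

Ballots ranking B above C: 0.
Ballots ranking C above B: 3.
So 0 of 3 voters prefer B to C.

0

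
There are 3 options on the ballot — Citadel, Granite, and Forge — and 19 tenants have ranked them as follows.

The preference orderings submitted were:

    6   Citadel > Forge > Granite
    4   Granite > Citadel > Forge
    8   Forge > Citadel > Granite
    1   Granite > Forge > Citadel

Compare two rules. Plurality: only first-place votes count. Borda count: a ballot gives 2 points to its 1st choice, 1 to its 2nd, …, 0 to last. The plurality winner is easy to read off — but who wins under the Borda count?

Citadel

Plurality first-place counts: Citadel 6, Granite 5, Forge 8 → Forge.
Borda totals: Citadel 24, Granite 10, Forge 23 → Citadel.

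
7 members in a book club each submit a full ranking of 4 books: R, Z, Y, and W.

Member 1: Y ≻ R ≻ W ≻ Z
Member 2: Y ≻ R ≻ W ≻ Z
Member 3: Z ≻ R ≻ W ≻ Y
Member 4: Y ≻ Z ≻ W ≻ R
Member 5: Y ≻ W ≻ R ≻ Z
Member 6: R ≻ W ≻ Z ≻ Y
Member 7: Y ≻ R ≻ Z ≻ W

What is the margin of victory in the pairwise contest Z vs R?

Ballots ranking Z above R: 2.
Ballots ranking R above Z: 5.
R wins 5–2, a margin of 3.

3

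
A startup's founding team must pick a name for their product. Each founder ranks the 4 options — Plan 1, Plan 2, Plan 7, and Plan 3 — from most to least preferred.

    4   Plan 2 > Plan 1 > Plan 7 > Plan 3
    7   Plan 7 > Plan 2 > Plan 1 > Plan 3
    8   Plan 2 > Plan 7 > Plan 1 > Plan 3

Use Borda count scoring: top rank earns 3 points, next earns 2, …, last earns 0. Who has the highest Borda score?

Borda scores:
  Plan 1: 4·2 + 7·1 + 8·1 = 23
  Plan 2: 4·3 + 7·2 + 8·3 = 50
  Plan 7: 4·1 + 7·3 + 8·2 = 41
  Plan 3: 4·0 + 7·0 + 8·0 = 0
Plan 2 has the highest total.

Plan 2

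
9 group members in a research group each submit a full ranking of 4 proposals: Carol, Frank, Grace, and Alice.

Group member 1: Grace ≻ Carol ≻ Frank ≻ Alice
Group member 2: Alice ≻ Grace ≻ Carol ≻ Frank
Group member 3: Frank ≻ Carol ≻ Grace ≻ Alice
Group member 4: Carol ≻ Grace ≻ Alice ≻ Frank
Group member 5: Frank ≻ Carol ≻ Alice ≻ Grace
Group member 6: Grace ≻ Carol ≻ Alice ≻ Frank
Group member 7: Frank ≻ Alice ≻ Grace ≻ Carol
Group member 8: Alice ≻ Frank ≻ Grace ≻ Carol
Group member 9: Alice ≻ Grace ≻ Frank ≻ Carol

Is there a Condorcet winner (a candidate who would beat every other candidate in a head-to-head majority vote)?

No

Head-to-head results (9 voters total):
Carol vs Frank: Frank wins 5–4.
Carol vs Grace: Grace wins 6–3.
Carol vs Alice: Carol wins 5–4.
Frank vs Grace: Grace wins 5–4.
Frank vs Alice: Alice wins 5–4.
Grace vs Alice: Alice wins 5–4.
No candidate beats all others: Carol beats Alice beats Frank beats Carol, a majority cycle.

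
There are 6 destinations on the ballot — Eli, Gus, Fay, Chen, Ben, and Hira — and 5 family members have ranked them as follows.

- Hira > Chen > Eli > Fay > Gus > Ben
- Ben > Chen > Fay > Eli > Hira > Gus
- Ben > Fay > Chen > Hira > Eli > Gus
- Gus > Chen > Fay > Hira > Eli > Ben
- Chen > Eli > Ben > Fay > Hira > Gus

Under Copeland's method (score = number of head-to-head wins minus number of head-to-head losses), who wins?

Chen

Pairwise results:
  Eli vs Gus: Eli wins 4–1.
  Eli vs Fay: Fay wins 3–2.
  Eli vs Chen: Chen wins 5–0.
  Eli vs Ben: Eli wins 3–2.
  Eli vs Hira: Hira wins 3–2.
  Gus vs Fay: Fay wins 4–1.
  Gus vs Chen: Chen wins 4–1.
  Gus vs Ben: Ben wins 3–2.
  Gus vs Hira: Hira wins 4–1.
  Fay vs Chen: Chen wins 4–1.
  Fay vs Ben: Ben wins 3–2.
  Fay vs Hira: Fay wins 4–1.
  Chen vs Ben: Chen wins 3–2.
  Chen vs Hira: Chen wins 4–1.
  Ben vs Hira: Ben wins 3–2.
Copeland scores (wins − losses):
  Eli: 2 − 3 = -1
  Gus: 0 − 5 = -5
  Fay: 3 − 2 = 1
  Chen: 5 − 0 = 5
  Ben: 3 − 2 = 1
  Hira: 2 − 3 = -1
Chen has the best Copeland score.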